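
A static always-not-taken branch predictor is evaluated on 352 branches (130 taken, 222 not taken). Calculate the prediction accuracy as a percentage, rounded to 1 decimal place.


Predictor: always-not-taken
Correct predictions = 222
Accuracy = 222 / 352 * 100 = 63.1%

63.1


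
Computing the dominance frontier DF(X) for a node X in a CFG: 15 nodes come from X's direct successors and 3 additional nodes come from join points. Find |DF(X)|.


DF(X) = direct successor contributions + join point contributions
= 15 + 3 = 18

18


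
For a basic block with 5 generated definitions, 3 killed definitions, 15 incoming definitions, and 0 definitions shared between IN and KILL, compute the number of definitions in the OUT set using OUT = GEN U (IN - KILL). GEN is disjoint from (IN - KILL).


IN - KILL: 15 - 0 = 15 surviving definitions
OUT = GEN + surviving = 5 + 15 = 20

20


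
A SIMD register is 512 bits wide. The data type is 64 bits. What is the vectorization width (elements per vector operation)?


Width = SIMD bits / data type bits
= 512 / 64 = 8

8


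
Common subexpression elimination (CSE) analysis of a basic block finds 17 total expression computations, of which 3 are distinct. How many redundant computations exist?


CSE count = total expressions - unique expressions
= 17 - 3 = 14

14


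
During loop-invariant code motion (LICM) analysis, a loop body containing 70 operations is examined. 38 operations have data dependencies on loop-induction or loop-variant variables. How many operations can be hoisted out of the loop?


Invariant candidates = total - loop-dependent
= 70 - 38 = 32

32


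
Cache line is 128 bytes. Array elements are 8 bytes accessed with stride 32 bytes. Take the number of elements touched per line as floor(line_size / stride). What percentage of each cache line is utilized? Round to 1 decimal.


Elements per cache line = floor(128 / 32) = 4
Bytes used = 4 * 8 = 32
Utilization = 32 / 128 * 100 = 25.0%

25.0


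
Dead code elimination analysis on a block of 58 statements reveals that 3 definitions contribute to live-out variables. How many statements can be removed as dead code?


Dead code = total statements - live definitions
= 58 - 3 = 55

55


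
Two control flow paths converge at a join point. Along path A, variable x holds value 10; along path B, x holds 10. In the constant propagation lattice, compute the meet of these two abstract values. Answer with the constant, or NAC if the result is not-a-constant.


Meet operation: if both paths give the same constant, result is that constant; if they differ, result is NAC (not-a-constant).
Path A: 10, Path B: 10 -> equal
Result: constant -> 10

10


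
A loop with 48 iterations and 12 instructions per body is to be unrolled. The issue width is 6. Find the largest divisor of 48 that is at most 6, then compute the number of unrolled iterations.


Largest divisor of 48 <= 6 is 6
New iterations = 48 / 6 = 8

8


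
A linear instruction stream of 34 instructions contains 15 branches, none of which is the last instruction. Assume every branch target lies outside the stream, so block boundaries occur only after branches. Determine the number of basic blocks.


With no in-sequence branch targets, the leaders are the first instruction plus the instruction after each branch.
Number of basic blocks = branches + 1
= 15 + 1 = 16

16


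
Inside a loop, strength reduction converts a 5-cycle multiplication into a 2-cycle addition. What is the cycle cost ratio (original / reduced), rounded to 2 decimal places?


Ratio = mult_cost / add_cost = 5 / 2 = 2.5

2.5


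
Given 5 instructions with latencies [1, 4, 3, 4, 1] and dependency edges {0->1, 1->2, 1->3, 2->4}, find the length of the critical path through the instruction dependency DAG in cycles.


Compute longest path through dependency graph: dist(Ik) = max over predecessors of dist + latency(Ik).
dist(I0) = latency 1 = 1
dist(I1) = dist(I0) + 4 = 1 + 4 = 5
dist(I2) = dist(I1) + 3 = 5 + 3 = 8
dist(I3) = dist(I1) + 4 = 5 + 4 = 9
dist(I4) = dist(I2) + 1 = 8 + 1 = 9
Critical path = max dist = 9

9


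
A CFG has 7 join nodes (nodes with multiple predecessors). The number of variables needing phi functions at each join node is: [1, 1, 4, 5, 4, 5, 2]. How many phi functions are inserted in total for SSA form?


Total phi functions = sum of phi functions at each join node
= 1 + 1 + 4 + 5 + 4 + 5 + 2 = 22

22


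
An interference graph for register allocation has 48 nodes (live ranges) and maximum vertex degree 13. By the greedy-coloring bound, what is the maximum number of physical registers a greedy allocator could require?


Greedy coloring never needs more than (max_degree + 1) colors: when coloring a vertex, at most max_degree neighbors are already colored.
Upper bound = 13 + 1 = 14

14


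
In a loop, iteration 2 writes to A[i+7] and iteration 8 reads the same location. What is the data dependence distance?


Distance = read iteration - write iteration
= 8 - 2 = 6

6


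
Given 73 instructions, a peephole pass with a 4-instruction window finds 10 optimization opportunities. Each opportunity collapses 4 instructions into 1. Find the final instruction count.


Each match removes 3 instructions.
Total removed = 10 * 3 = 30
Remaining = 73 - 30 = 43

43


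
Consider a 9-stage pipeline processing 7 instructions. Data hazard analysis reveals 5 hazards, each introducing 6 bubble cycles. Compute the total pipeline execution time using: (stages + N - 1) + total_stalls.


Base cycles = 9 + 7 - 1 = 15
Total stalls = 5 * 6 = 30
Total = 15 + 30 = 45

45


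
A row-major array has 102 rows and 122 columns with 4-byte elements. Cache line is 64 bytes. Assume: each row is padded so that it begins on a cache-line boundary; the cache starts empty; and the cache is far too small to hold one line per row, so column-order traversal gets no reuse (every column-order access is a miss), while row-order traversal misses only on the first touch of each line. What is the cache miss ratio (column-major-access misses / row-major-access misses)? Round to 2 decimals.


Each row occupies 122 * 4 = 488 bytes and starts on a line boundary, so it spans ceil(488 / 64) = 8 cache lines.
Row-major traversal misses (one per line touched): 102 * ceil(122 * 4 / 64) = 816
Column-major traversal misses (no reuse, every access misses): 102 * 122 = 12444
Ratio = 12444 / 816 = 15.25

15.25


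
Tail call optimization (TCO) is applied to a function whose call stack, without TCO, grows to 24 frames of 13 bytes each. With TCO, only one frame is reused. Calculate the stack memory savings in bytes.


Without TCO: 24 * 13 = 312 bytes
With TCO: reuse 1 frame = 13 bytes
Savings = 312 - 13 = 299

299


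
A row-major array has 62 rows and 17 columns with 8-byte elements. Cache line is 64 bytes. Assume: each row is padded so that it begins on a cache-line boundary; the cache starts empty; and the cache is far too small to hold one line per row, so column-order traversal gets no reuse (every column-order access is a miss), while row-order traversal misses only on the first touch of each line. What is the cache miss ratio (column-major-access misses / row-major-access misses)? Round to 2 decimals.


Each row occupies 17 * 8 = 136 bytes and starts on a line boundary, so it spans ceil(136 / 64) = 3 cache lines.
Row-major traversal misses (one per line touched): 62 * ceil(17 * 8 / 64) = 186
Column-major traversal misses (no reuse, every access misses): 62 * 17 = 1054
Ratio = 1054 / 186 = 5.67

5.67


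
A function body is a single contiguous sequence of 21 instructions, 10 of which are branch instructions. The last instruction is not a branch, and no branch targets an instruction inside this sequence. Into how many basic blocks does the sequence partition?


With no in-sequence branch targets, the leaders are the first instruction plus the instruction after each branch.
Number of basic blocks = branches + 1
= 10 + 1 = 11

11


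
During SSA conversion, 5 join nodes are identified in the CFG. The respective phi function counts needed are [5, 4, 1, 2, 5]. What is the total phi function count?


Total phi functions = sum of phi functions at each join node
= 5 + 4 + 1 + 2 + 5 = 17

17


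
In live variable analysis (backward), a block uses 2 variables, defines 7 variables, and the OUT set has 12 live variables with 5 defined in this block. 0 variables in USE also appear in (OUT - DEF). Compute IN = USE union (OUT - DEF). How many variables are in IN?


OUT - DEF: 12 - 5 = 7
|IN| = |USE| + |OUT - DEF| - |USE ∩ (OUT - DEF)| = 2 + 7 - 0 = 9

9


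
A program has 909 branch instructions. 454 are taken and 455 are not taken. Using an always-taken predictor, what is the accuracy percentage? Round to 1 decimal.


Predictor: always-taken
Correct predictions = 454
Accuracy = 454 / 909 * 100 = 49.9%

49.9


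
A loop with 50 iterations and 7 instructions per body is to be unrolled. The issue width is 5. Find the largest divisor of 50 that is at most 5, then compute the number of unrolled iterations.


Largest divisor of 50 <= 5 is 5
New iterations = 50 / 5 = 10

10


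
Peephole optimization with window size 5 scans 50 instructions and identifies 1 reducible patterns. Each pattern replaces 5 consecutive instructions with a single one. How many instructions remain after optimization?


Each match removes 4 instructions.
Total removed = 1 * 4 = 4
Remaining = 50 - 4 = 46

46


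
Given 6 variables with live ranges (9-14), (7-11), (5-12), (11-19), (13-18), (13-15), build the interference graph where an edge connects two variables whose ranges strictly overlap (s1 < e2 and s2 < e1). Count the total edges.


Check all pairs for overlapping intervals.
Two intervals (s1,e1) and (s2,e2) overlap if s1 < e2 and s2 < e1.
v0 (9-14) vs v1..v5: overlaps v1, v2, v3, v4, v5 -> 5
v1 (7-11) vs v2..v5: overlaps v2 -> 1
v2 (5-12) vs v3..v5: overlaps v3 -> 1
v3 (11-19) vs v4..v5: overlaps v4, v5 -> 2
v4 (13-18) vs v5: overlaps v5 -> 1
Total overlapping pairs = 5 + 1 + 1 + 2 + 1 = 10

10


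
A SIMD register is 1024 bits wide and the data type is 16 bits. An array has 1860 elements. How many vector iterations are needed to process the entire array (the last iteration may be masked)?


Width = 1024 / 16 = 64 elements per vector op
Iterations = ceil(1860 / 64) = 30

30


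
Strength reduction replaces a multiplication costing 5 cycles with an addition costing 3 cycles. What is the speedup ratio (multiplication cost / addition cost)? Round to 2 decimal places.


Ratio = mult_cost / add_cost = 5 / 3 = 1.67

1.67


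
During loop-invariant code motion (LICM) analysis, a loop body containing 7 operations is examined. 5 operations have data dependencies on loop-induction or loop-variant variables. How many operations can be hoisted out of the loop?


Invariant candidates = total - loop-dependent
= 7 - 5 = 2

2


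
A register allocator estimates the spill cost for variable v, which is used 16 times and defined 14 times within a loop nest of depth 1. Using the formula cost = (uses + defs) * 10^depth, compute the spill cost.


uses + defs = 16 + 14 = 30
10^1 = 10
Spill cost = 30 * 10 = 300

300


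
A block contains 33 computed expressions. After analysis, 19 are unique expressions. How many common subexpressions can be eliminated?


CSE count = total expressions - unique expressions
= 33 - 19 = 14

14


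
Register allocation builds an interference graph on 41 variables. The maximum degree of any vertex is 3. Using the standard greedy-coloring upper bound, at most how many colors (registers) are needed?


Greedy coloring never needs more than (max_degree + 1) colors: when coloring a vertex, at most max_degree neighbors are already colored.
Upper bound = 3 + 1 = 4

4


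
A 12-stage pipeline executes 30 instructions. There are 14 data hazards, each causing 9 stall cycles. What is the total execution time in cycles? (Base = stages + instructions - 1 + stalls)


Base cycles = 12 + 30 - 1 = 41
Total stalls = 14 * 9 = 126
Total = 41 + 126 = 167

167


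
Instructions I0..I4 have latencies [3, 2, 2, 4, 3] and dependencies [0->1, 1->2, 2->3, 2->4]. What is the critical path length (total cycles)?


Compute longest path through dependency graph: dist(Ik) = max over predecessors of dist + latency(Ik).
dist(I0) = latency 3 = 3
dist(I1) = dist(I0) + 2 = 3 + 2 = 5
dist(I2) = dist(I1) + 2 = 5 + 2 = 7
dist(I3) = dist(I2) + 4 = 7 + 4 = 11
dist(I4) = dist(I2) + 3 = 7 + 3 = 10
Critical path = max dist = 11

11


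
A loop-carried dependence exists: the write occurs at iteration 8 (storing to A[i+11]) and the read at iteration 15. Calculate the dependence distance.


Distance = read iteration - write iteration
= 15 - 8 = 7

7


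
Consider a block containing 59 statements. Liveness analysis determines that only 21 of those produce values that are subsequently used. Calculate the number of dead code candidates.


Dead code = total statements - live definitions
= 59 - 21 = 38

38


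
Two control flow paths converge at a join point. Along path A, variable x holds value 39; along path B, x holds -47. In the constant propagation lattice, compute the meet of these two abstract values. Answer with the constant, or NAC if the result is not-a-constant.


Meet operation: if both paths give the same constant, result is that constant; if they differ, result is NAC (not-a-constant).
Path A: 39, Path B: -47 -> differ
Result: not-a-constant -> NAC

NAC


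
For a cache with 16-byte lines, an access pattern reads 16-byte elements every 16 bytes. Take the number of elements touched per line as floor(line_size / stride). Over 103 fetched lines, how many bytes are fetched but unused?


Elements per line = floor(16 / 16) = 1
Bytes used per line = 1 * 16 = 16
Wasted per line = 16 - 16 = 0
Total wasted = 0 * 103 = 0

0


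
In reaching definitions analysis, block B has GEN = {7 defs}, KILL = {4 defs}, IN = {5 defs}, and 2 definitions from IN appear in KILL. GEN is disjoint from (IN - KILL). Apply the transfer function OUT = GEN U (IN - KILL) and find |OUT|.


IN - KILL: 5 - 2 = 3 surviving definitions
OUT = GEN + surviving = 7 + 3 = 10

10


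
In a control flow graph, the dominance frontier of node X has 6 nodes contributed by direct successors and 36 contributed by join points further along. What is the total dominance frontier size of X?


DF(X) = direct successor contributions + join point contributions
= 6 + 36 = 42

42


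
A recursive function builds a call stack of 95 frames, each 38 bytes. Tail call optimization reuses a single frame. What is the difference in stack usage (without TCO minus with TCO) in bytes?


Without TCO: 95 * 38 = 3610 bytes
With TCO: reuse 1 frame = 38 bytes
Savings = 3610 - 38 = 3572

3572


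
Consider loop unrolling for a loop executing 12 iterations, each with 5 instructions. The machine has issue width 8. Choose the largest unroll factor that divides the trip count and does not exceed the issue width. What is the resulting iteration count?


Largest divisor of 12 <= 8 is 6
New iterations = 12 / 6 = 2

2


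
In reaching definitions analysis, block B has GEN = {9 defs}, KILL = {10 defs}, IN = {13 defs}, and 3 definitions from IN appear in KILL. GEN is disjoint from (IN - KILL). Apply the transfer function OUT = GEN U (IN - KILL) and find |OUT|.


IN - KILL: 13 - 3 = 10 surviving definitions
OUT = GEN + surviving = 9 + 10 = 19

19


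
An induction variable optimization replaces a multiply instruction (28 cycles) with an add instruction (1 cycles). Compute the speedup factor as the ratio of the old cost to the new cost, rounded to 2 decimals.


Ratio = mult_cost / add_cost = 28 / 1 = 28.0

28.0


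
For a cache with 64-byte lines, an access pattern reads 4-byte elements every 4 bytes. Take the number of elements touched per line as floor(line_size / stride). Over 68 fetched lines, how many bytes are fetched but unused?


Elements per line = floor(64 / 4) = 16
Bytes used per line = 16 * 4 = 64
Wasted per line = 64 - 64 = 0
Total wasted = 0 * 68 = 0

0


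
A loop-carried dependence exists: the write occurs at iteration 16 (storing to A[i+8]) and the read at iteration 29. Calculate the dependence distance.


Distance = read iteration - write iteration
= 29 - 16 = 13

13


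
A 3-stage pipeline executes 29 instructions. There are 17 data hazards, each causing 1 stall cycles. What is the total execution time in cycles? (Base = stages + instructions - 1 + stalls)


Base cycles = 3 + 29 - 1 = 31
Total stalls = 17 * 1 = 17
Total = 31 + 17 = 48

48


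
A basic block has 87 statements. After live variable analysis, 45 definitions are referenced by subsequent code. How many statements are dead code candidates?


Dead code = total statements - live definitions
= 87 - 45 = 42

42


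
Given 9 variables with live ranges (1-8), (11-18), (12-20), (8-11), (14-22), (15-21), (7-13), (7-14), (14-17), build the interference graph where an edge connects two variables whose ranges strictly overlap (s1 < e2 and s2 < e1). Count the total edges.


Check all pairs for overlapping intervals.
Two intervals (s1,e1) and (s2,e2) overlap if s1 < e2 and s2 < e1.
v0 (1-8) vs v1..v8: overlaps v6, v7 -> 2
v1 (11-18) vs v2..v8: overlaps v2, v4, v5, v6, v7, v8 -> 6
v2 (12-20) vs v3..v8: overlaps v4, v5, v6, v7, v8 -> 5
v3 (8-11) vs v4..v8: overlaps v6, v7 -> 2
v4 (14-22) vs v5..v8: overlaps v5, v8 -> 2
v5 (15-21) vs v6..v8: overlaps v8 -> 1
v6 (7-13) vs v7..v8: overlaps v7 -> 1
v7 (7-14) vs v8: overlaps none -> 0
Total overlapping pairs = 2 + 6 + 5 + 2 + 2 + 1 + 1 + 0 = 19

19


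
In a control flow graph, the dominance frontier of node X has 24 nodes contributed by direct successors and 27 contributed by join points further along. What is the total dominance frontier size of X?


DF(X) = direct successor contributions + join point contributions
= 24 + 27 = 51

51


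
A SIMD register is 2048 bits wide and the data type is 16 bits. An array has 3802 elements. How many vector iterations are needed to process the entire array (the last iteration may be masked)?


Width = 2048 / 16 = 128 elements per vector op
Iterations = ceil(3802 / 128) = 30

30


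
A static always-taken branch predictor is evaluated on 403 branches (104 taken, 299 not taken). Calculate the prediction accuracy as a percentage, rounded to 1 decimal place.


Predictor: always-taken
Correct predictions = 104
Accuracy = 104 / 403 * 100 = 25.8%

25.8


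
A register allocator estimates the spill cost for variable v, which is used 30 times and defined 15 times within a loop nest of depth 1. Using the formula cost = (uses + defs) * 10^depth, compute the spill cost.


uses + defs = 30 + 15 = 45
10^1 = 10
Spill cost = 45 * 10 = 450

450


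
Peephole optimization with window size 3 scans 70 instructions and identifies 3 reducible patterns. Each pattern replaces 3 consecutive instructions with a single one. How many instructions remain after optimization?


Each match removes 2 instructions.
Total removed = 3 * 2 = 6
Remaining = 70 - 6 = 64

64


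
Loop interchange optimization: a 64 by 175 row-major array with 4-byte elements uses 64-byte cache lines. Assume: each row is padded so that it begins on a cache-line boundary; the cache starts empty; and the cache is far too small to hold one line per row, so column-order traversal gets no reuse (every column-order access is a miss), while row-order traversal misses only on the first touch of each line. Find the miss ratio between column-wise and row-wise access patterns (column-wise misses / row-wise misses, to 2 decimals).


Each row occupies 175 * 4 = 700 bytes and starts on a line boundary, so it spans ceil(700 / 64) = 11 cache lines.
Row-major traversal misses (one per line touched): 64 * ceil(175 * 4 / 64) = 704
Column-major traversal misses (no reuse, every access misses): 64 * 175 = 11200
Ratio = 11200 / 704 = 15.91

15.91


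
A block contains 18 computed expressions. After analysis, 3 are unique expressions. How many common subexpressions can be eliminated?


CSE count = total expressions - unique expressions
= 18 - 3 = 15

15


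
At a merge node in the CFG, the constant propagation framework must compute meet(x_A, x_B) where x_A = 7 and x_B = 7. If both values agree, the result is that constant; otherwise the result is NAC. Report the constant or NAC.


Meet operation: if both paths give the same constant, result is that constant; if they differ, result is NAC (not-a-constant).
Path A: 7, Path B: 7 -> equal
Result: constant -> 7

7


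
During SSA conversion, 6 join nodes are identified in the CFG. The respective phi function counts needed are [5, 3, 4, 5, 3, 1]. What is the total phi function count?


Total phi functions = sum of phi functions at each join node
= 5 + 3 + 4 + 5 + 3 + 1 = 21

21


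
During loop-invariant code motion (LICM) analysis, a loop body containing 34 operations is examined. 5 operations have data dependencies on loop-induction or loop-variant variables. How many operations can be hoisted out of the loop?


Invariant candidates = total - loop-dependent
= 34 - 5 = 29

29


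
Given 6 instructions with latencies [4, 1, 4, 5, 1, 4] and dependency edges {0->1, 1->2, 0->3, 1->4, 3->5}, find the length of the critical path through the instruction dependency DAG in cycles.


Compute longest path through dependency graph: dist(Ik) = max over predecessors of dist + latency(Ik).
dist(I0) = latency 4 = 4
dist(I1) = dist(I0) + 1 = 4 + 1 = 5
dist(I2) = dist(I1) + 4 = 5 + 4 = 9
dist(I3) = dist(I0) + 5 = 4 + 5 = 9
dist(I4) = dist(I1) + 1 = 5 + 1 = 6
dist(I5) = dist(I3) + 4 = 9 + 4 = 13
Critical path = max dist = 13

13


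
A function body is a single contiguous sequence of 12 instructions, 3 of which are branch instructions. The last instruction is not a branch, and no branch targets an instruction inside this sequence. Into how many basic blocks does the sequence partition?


With no in-sequence branch targets, the leaders are the first instruction plus the instruction after each branch.
Number of basic blocks = branches + 1
= 3 + 1 = 4

4


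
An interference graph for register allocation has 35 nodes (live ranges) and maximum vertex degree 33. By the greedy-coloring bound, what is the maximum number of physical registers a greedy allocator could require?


Greedy coloring never needs more than (max_degree + 1) colors: when coloring a vertex, at most max_degree neighbors are already colored.
Upper bound = 33 + 1 = 34

34


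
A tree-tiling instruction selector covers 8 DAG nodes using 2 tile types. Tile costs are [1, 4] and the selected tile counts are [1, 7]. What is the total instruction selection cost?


Total cost = sum(count_i * cost_i)
= 1*1 + 7*4
= 29

29


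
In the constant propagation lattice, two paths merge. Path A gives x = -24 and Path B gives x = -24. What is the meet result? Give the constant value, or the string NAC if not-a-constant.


Meet operation: if both paths give the same constant, result is that constant; if they differ, result is NAC (not-a-constant).
Path A: -24, Path B: -24 -> equal
Result: constant -> -24

-24


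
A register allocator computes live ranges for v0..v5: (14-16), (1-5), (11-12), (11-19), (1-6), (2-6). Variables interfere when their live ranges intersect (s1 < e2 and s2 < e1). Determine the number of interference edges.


Check all pairs for overlapping intervals.
Two intervals (s1,e1) and (s2,e2) overlap if s1 < e2 and s2 < e1.
v0 (14-16) vs v1..v5: overlaps v3 -> 1
v1 (1-5) vs v2..v5: overlaps v4, v5 -> 2
v2 (11-12) vs v3..v5: overlaps v3 -> 1
v3 (11-19) vs v4..v5: overlaps none -> 0
v4 (1-6) vs v5: overlaps v5 -> 1
Total overlapping pairs = 1 + 2 + 1 + 0 + 1 = 5

5


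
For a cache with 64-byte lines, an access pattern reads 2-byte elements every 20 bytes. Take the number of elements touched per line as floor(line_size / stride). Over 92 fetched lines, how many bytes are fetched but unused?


Elements per line = floor(64 / 20) = 3
Bytes used per line = 3 * 2 = 6
Wasted per line = 64 - 6 = 58
Total wasted = 58 * 92 = 5336

5336


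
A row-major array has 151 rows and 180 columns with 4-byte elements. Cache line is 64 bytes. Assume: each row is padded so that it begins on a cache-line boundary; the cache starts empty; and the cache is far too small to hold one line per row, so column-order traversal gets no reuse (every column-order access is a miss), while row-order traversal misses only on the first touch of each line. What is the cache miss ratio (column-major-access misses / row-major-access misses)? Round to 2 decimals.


Each row occupies 180 * 4 = 720 bytes and starts on a line boundary, so it spans ceil(720 / 64) = 12 cache lines.
Row-major traversal misses (one per line touched): 151 * ceil(180 * 4 / 64) = 1812
Column-major traversal misses (no reuse, every access misses): 151 * 180 = 27180
Ratio = 27180 / 1812 = 15.0

15.0


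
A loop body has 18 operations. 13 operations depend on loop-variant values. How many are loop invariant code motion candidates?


Invariant candidates = total - loop-dependent
= 18 - 13 = 5

5


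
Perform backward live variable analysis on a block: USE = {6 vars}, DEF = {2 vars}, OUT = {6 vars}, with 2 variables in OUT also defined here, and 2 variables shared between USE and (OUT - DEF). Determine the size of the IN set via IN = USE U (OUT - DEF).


OUT - DEF: 6 - 2 = 4
|IN| = |USE| + |OUT - DEF| - |USE ∩ (OUT - DEF)| = 6 + 4 - 2 = 8

8


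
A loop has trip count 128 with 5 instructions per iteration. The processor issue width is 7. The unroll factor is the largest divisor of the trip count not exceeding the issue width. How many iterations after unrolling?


Largest divisor of 128 <= 7 is 4
New iterations = 128 / 4 = 32

32


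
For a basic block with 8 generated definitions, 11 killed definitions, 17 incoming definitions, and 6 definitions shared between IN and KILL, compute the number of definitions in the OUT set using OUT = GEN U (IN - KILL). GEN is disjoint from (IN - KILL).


IN - KILL: 17 - 6 = 11 surviving definitions
OUT = GEN + surviving = 8 + 11 = 19

19


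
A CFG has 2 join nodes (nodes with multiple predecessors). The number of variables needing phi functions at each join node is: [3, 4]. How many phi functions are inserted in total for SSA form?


Total phi functions = sum of phi functions at each join node
= 3 + 4 = 7

7


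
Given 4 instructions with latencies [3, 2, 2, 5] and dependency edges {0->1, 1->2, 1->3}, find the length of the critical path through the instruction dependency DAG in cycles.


Compute longest path through dependency graph: dist(Ik) = max over predecessors of dist + latency(Ik).
dist(I0) = latency 3 = 3
dist(I1) = dist(I0) + 2 = 3 + 2 = 5
dist(I2) = dist(I1) + 2 = 5 + 2 = 7
dist(I3) = dist(I1) + 5 = 5 + 5 = 10
Critical path = max dist = 10

10


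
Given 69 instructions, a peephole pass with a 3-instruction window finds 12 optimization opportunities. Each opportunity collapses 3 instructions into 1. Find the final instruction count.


Each match removes 2 instructions.
Total removed = 12 * 2 = 24
Remaining = 69 - 24 = 45

45


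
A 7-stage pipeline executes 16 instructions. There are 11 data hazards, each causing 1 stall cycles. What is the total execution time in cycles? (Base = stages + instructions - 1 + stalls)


Base cycles = 7 + 16 - 1 = 22
Total stalls = 11 * 1 = 11
Total = 22 + 11 = 33

33


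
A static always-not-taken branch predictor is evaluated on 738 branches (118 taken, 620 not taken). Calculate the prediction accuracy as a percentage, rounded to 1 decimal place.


Predictor: always-not-taken
Correct predictions = 620
Accuracy = 620 / 738 * 100 = 84.0%

84.0


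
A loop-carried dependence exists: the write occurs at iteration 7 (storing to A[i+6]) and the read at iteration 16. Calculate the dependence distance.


Distance = read iteration - write iteration
= 16 - 7 = 9

9


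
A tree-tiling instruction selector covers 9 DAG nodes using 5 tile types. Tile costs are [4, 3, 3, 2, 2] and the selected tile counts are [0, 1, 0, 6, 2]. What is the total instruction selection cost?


Total cost = sum(count_i * cost_i)
= 0*4 + 1*3 + 0*3 + 6*2 + 2*2
= 19

19


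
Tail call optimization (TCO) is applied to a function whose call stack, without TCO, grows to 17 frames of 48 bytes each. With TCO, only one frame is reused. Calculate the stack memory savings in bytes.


Without TCO: 17 * 48 = 816 bytes
With TCO: reuse 1 frame = 48 bytes
Savings = 816 - 48 = 768

768


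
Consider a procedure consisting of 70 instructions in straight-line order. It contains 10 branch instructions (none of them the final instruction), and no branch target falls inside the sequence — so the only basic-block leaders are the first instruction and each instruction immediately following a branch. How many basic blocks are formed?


With no in-sequence branch targets, the leaders are the first instruction plus the instruction after each branch.
Number of basic blocks = branches + 1
= 10 + 1 = 11

11


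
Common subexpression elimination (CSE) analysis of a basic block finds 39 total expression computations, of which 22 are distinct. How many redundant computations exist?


CSE count = total expressions - unique expressions
= 39 - 22 = 17

17


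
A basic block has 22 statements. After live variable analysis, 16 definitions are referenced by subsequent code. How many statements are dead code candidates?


Dead code = total statements - live definitions
= 22 - 16 = 6

6


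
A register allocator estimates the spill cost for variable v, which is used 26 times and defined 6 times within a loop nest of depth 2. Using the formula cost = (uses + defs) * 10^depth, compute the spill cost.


uses + defs = 26 + 6 = 32
10^2 = 100
Spill cost = 32 * 100 = 3200

3200


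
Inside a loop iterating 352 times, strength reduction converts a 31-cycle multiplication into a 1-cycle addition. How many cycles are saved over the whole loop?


Per-iteration saving = 31 - 1 = 30
Total saved = 352 * 30 = 10560

10560


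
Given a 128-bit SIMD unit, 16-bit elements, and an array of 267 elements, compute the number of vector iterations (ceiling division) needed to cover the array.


Width = 128 / 16 = 8 elements per vector op
Iterations = ceil(267 / 8) = 34

34


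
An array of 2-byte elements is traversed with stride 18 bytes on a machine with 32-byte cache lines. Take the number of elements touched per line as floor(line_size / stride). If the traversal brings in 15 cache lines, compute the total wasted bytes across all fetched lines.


Elements per line = floor(32 / 18) = 1
Bytes used per line = 1 * 2 = 2
Wasted per line = 32 - 2 = 30
Total wasted = 30 * 15 = 450

450


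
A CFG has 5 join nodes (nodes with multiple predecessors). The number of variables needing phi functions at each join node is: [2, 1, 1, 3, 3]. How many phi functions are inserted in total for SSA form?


Total phi functions = sum of phi functions at each join node
= 2 + 1 + 1 + 3 + 3 = 10

10


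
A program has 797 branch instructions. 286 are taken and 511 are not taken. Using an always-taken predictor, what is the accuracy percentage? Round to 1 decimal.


Predictor: always-taken
Correct predictions = 286
Accuracy = 286 / 797 * 100 = 35.9%

35.9


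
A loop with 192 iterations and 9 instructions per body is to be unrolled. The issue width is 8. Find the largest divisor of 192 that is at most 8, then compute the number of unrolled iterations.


Largest divisor of 192 <= 8 is 8
New iterations = 192 / 8 = 24

24


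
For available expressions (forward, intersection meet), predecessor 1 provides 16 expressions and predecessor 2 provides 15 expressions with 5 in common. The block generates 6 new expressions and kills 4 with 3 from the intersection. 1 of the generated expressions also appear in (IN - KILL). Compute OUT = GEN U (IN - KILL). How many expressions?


IN = intersection of predecessors = 5
IN - KILL = 5 - 3 = 2
|OUT| = |GEN| + |IN - KILL| - |GEN ∩ (IN - KILL)| = 6 + 2 - 1 = 7

7


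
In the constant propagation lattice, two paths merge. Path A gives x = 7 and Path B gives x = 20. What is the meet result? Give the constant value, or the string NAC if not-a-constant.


Meet operation: if both paths give the same constant, result is that constant; if they differ, result is NAC (not-a-constant).
Path A: 7, Path B: 20 -> differ
Result: not-a-constant -> NAC

NAC


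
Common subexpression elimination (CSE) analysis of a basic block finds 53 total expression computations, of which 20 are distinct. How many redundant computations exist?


CSE count = total expressions - unique expressions
= 53 - 20 = 33

33


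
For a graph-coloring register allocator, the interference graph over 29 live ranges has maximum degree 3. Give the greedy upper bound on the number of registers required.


Greedy coloring never needs more than (max_degree + 1) colors: when coloring a vertex, at most max_degree neighbors are already colored.
Upper bound = 3 + 1 = 4

4


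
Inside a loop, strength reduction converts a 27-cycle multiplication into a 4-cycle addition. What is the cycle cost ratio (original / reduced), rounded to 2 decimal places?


Ratio = mult_cost / add_cost = 27 / 4 = 6.75

6.75


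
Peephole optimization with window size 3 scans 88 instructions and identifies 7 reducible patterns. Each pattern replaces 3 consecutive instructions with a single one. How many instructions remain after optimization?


Each match removes 2 instructions.
Total removed = 7 * 2 = 14
Remaining = 88 - 14 = 74

74


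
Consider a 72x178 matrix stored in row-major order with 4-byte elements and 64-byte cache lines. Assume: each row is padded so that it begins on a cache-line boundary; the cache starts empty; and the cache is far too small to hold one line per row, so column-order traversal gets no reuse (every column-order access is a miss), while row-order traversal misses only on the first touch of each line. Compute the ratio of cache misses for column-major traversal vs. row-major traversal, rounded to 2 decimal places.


Each row occupies 178 * 4 = 712 bytes and starts on a line boundary, so it spans ceil(712 / 64) = 12 cache lines.
Row-major traversal misses (one per line touched): 72 * ceil(178 * 4 / 64) = 864
Column-major traversal misses (no reuse, every access misses): 72 * 178 = 12816
Ratio = 12816 / 864 = 14.83

14.83


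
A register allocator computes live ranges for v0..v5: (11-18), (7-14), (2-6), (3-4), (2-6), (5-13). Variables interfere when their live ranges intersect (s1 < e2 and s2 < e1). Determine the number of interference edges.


Check all pairs for overlapping intervals.
Two intervals (s1,e1) and (s2,e2) overlap if s1 < e2 and s2 < e1.
v0 (11-18) vs v1..v5: overlaps v1, v5 -> 2
v1 (7-14) vs v2..v5: overlaps v5 -> 1
v2 (2-6) vs v3..v5: overlaps v3, v4, v5 -> 3
v3 (3-4) vs v4..v5: overlaps v4 -> 1
v4 (2-6) vs v5: overlaps v5 -> 1
Total overlapping pairs = 2 + 1 + 3 + 1 + 1 = 8

8


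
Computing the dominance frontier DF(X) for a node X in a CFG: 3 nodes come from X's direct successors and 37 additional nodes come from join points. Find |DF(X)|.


DF(X) = direct successor contributions + join point contributions
= 3 + 37 = 40

40


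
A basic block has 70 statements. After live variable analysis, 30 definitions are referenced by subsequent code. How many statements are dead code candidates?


Dead code = total statements - live definitions
= 70 - 30 = 40

40


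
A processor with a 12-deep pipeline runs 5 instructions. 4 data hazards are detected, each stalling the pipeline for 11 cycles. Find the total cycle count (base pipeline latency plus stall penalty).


Base cycles = 12 + 5 - 1 = 16
Total stalls = 4 * 11 = 44
Total = 16 + 44 = 60

60


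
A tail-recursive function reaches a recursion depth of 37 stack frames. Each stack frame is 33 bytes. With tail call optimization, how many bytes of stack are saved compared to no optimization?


Without TCO: 37 * 33 = 1221 bytes
With TCO: reuse 1 frame = 33 bytes
Savings = 1221 - 33 = 1188

1188


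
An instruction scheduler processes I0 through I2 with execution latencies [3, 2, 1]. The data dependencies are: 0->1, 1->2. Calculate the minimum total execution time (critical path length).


Compute longest path through dependency graph: dist(Ik) = max over predecessors of dist + latency(Ik).
dist(I0) = latency 3 = 3
dist(I1) = dist(I0) + 2 = 3 + 2 = 5
dist(I2) = dist(I1) + 1 = 5 + 1 = 6
Critical path = max dist = 6

6


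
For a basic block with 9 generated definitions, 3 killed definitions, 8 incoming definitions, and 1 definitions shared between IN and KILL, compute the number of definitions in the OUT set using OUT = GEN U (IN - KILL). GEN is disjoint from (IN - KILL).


IN - KILL: 8 - 1 = 7 surviving definitions
OUT = GEN + surviving = 9 + 7 = 16

16


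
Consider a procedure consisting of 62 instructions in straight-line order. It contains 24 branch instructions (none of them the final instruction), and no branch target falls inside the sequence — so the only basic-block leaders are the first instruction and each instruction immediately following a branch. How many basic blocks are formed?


With no in-sequence branch targets, the leaders are the first instruction plus the instruction after each branch.
Number of basic blocks = branches + 1
= 24 + 1 = 25

25


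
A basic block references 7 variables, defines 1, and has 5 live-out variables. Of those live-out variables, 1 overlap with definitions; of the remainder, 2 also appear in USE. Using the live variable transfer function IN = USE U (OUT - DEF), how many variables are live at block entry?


OUT - DEF: 5 - 1 = 4
|IN| = |USE| + |OUT - DEF| - |USE ∩ (OUT - DEF)| = 7 + 4 - 2 = 9

9


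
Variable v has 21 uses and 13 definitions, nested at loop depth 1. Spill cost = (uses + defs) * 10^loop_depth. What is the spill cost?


uses + defs = 21 + 13 = 34
10^1 = 10
Spill cost = 34 * 10 = 340

340


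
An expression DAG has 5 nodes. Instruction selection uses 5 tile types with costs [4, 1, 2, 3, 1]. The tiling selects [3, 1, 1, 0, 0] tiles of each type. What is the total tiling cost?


Total cost = sum(count_i * cost_i)
= 3*4 + 1*1 + 1*2 + 0*3 + 0*1
= 15

15


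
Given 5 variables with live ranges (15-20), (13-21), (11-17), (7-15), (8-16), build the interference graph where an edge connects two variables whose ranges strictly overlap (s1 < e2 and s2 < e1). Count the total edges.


Check all pairs for overlapping intervals.
Two intervals (s1,e1) and (s2,e2) overlap if s1 < e2 and s2 < e1.
v0 (15-20) vs v1..v4: overlaps v1, v2, v4 -> 3
v1 (13-21) vs v2..v4: overlaps v2, v3, v4 -> 3
v2 (11-17) vs v3..v4: overlaps v3, v4 -> 2
v3 (7-15) vs v4: overlaps v4 -> 1
Total overlapping pairs = 3 + 3 + 2 + 1 = 9

9


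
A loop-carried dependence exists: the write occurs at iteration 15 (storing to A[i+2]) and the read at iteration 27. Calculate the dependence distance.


Distance = read iteration - write iteration
= 27 - 15 = 12

12


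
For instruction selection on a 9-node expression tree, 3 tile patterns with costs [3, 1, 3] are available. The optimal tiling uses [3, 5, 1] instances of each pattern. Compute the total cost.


Total cost = sum(count_i * cost_i)
= 3*3 + 5*1 + 1*3
= 17

17


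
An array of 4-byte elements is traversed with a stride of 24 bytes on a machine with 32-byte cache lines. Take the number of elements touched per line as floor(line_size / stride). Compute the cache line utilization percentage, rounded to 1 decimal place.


Elements per cache line = floor(32 / 24) = 1
Bytes used = 1 * 4 = 4
Utilization = 4 / 32 * 100 = 12.5%

12.5


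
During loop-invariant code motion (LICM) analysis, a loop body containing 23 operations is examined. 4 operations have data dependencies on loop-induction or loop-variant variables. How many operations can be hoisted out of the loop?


Invariant candidates = total - loop-dependent
= 23 - 4 = 19

19
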